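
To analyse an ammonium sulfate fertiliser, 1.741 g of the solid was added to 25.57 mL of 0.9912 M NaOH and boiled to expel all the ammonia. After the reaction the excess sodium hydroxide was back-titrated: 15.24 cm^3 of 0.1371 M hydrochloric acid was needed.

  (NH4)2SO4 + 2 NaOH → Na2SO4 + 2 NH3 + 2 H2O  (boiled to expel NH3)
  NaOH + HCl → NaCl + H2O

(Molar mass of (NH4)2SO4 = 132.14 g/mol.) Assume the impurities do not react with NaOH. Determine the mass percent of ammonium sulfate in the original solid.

88.25 %

n(NaOH) added = 0.02557 × 0.9912 = 0.02534 mol
n(HCl) used in back-titration = 0.01524 × 0.1371 = 2.089 × 10^-3 mol
n(NaOH) left over = 2.089 × 10^-3 mol (1:1 ratio)
n(NaOH) consumed by analyte = 0.02534 − 2.089 × 10^-3 = 0.02326 mol
From the 1:2 ratio, n((NH4)2SO4) = 1/2 × 0.02326 = 0.01163 mol
mass of (NH4)2SO4 = 0.01163 × 132.14 = 1.536 g
% (NH4)2SO4 = 1.536 / 1.741 × 100 = 88.25 %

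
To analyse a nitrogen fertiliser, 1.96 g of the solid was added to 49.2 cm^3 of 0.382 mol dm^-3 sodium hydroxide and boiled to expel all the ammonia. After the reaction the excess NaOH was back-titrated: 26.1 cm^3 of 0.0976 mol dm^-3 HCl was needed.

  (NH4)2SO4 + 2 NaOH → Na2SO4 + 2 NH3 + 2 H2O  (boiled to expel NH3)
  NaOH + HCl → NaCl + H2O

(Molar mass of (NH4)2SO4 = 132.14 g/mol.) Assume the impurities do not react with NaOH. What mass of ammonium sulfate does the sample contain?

n(NaOH) added = 0.0492 × 0.382 = 0.0188 mol
n(HCl) used in back-titration = 0.0261 × 0.0976 = 2.55 × 10^-3 mol
n(NaOH) left over = 2.55 × 10^-3 mol (1:1 ratio)
n(NaOH) consumed by analyte = 0.0188 − 2.55 × 10^-3 = 0.0162 mol
From the 1:2 ratio, n((NH4)2SO4) = 1/2 × 0.0162 = 8.12 × 10^-3 mol
mass of (NH4)2SO4 = 8.12 × 10^-3 × 132.14 = 1.07 g

1.07 g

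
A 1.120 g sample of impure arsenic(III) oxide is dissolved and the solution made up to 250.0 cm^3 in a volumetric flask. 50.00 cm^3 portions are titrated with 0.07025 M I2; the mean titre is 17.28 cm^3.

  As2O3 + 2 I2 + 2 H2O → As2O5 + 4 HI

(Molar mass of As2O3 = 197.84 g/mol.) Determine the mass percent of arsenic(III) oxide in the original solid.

n(I2) per titration = 0.01728 × 0.07025 = 1.214 × 10^-3 mol
From the 1:2 ratio, n(As2O3) in each aliquot = 1/2 × 1.214 × 10^-3 = 6.070 × 10^-4 mol
n(As2O3) in the whole flask = 6.070 × 10^-4 × 250.0/50.00 = 3.035 × 10^-3 mol
mass of As2O3 = 3.035 × 10^-3 × 197.84 = 0.6004 g
% As2O3 = 0.6004 / 1.120 × 100 = 53.61 %

53.61 %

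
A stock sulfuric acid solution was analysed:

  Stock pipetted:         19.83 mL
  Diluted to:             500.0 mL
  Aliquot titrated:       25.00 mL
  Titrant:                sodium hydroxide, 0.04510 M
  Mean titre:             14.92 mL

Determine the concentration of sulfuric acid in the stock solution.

H2SO4 + 2 NaOH → Na2SO4 + 2 H2O
n(NaOH) = 0.01492 × 0.04510 = 6.729 × 10^-4 mol
From the 1:2 ratio, n(H2SO4) in the aliquot = 1/2 × 6.729 × 10^-4 = 3.364 × 10^-4 mol
[H2SO4]_dilute = 3.364 × 10^-4 / 0.02500 = 0.01346 mol/L
Dilution factor = 500.0 / 19.83 = 25.21
[H2SO4]_stock = 0.01346 × 25.21 = 0.3393 mol/L

0.3393 M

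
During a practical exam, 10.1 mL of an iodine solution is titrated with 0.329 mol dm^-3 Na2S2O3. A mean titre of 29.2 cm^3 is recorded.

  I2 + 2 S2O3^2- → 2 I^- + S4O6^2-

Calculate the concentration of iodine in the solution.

0.476 mol/L

n(Na2S2O3) = 0.0292 L × 0.329 mol/L = 9.61 × 10^-3 mol
From the 1:2 mole ratio, n(I2) = 1/2 × 9.61 × 10^-3 = 4.80 × 10^-3 mol
[I2] = 4.80 × 10^-3 mol / 0.0101 L = 0.476 mol/L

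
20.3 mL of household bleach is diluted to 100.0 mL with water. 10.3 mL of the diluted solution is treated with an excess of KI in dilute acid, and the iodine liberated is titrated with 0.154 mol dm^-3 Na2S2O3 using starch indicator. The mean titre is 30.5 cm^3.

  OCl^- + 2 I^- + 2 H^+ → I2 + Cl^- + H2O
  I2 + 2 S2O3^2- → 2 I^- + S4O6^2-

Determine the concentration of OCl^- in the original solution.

n(S2O3^2-) = 0.0305 × 0.154 = 4.70 × 10^-3 mol
n(I2) = n(S2O3^2-)/2 = 2.35 × 10^-3 mol
n(OCl^-) in the aliquot = 2.35 × 10^-3 mol (1:1 ratio)
[OCl^-]_dilute = 2.35 × 10^-3 / 0.0103 = 0.228 mol/L
[OCl^-]_original = 0.228 × 100.0/20.3 = 1.12 mol/L

1.12 mol/L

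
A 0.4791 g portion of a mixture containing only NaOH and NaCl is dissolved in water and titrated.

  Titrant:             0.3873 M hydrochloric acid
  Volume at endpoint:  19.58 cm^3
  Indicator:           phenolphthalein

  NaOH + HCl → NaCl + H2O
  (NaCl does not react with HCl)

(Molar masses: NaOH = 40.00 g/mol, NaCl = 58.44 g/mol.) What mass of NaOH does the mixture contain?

n(HCl) = 0.01958 × 0.3873 = 7.583 × 10^-3 mol
Let x = n(NaOH), y = n(NaCl).
Titrant: 1x = 7.583 × 10^-3;  mass: 40.00x + 58.44y = 0.4791
Solving, x = 7.583 × 10^-3 mol, y = 3.008 × 10^-3 mol
mass of NaOH = 7.583 × 10^-3 × 40.00 = 0.3033 g

0.3033 g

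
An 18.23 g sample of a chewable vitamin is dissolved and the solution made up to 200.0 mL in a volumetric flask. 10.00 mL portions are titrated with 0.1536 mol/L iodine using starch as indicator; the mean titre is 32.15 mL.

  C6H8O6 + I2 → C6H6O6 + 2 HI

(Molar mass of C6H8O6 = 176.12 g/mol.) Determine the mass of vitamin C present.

17.39 g

n(I2) per titration = 0.03215 × 0.1536 = 4.938 × 10^-3 mol
n(C6H8O6) in each aliquot = 4.938 × 10^-3 mol (1:1 ratio)
n(C6H8O6) in the whole flask = 4.938 × 10^-3 × 200.0/10.00 = 0.09876 mol
mass of C6H8O6 = 0.09876 × 176.12 = 17.39 g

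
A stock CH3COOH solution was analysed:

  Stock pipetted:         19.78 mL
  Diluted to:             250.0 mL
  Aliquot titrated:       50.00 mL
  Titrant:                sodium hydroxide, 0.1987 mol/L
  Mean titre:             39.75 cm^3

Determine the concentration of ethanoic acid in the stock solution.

1.997 mol/L

CH3COOH + NaOH → CH3COONa + H2O
n(NaOH) = 0.03975 × 0.1987 = 7.898 × 10^-3 mol
n(CH3COOH) in the aliquot = 7.898 × 10^-3 mol (1:1 ratio)
[CH3COOH]_dilute = 7.898 × 10^-3 / 0.05000 = 0.1580 mol/L
Dilution factor = 250.0 / 19.78 = 12.64
[CH3COOH]_stock = 0.1580 × 12.64 = 1.997 mol/L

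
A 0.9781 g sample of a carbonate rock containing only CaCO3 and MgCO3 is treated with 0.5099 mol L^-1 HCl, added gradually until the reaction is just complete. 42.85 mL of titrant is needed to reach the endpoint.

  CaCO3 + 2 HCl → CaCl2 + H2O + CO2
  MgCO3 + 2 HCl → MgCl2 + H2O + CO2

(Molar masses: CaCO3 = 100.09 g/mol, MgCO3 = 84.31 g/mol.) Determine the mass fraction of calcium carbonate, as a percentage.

36.99 %

n(HCl) = 0.04285 × 0.5099 = 0.02185 mol
Let x = n(CaCO3), y = n(MgCO3).
Titrant: 2x + 2y = 0.02185;  mass: 100.09x + 84.31y = 0.9781
Solving, x = 3.615 × 10^-3 mol, y = 7.310 × 10^-3 mol
mass of CaCO3 = 3.615 × 10^-3 × 100.09 = 0.3618 g
% CaCO3 = 0.3618 / 0.9781 × 100 = 36.99 %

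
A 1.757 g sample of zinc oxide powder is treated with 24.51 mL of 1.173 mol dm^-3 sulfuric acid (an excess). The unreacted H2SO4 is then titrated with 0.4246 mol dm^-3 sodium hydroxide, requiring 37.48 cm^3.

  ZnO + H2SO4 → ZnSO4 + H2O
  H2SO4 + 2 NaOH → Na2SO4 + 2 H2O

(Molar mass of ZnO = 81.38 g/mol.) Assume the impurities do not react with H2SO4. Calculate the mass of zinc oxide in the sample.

1.692 g

n(H2SO4) added = 0.02451 × 1.173 = 0.02875 mol
n(NaOH) used in back-titration = 0.03748 × 0.4246 = 0.01591 mol
From the 1:2 ratio, n(H2SO4) left over = 1/2 × 0.01591 = 7.957 × 10^-3 mol
n(H2SO4) consumed by analyte = 0.02875 − 7.957 × 10^-3 = 0.02079 mol
n(ZnO) = 0.02079 mol (1:1 ratio)
mass of ZnO = 0.02079 × 81.38 = 1.692 g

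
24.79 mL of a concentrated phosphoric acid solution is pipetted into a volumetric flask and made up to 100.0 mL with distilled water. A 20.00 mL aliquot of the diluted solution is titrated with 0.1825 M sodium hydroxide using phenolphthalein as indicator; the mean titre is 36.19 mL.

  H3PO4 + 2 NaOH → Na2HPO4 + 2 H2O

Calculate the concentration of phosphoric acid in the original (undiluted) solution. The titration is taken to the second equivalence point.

0.6661 M

n(NaOH) = 0.03619 × 0.1825 = 6.605 × 10^-3 mol
From the 1:2 ratio, n(H3PO4) in the aliquot = 1/2 × 6.605 × 10^-3 = 3.302 × 10^-3 mol
[H3PO4]_dilute = 3.302 × 10^-3 / 0.02000 = 0.1651 mol/L
Dilution factor = 100.0 / 24.79 = 4.034
[H3PO4]_stock = 0.1651 × 4.034 = 0.6661 mol/L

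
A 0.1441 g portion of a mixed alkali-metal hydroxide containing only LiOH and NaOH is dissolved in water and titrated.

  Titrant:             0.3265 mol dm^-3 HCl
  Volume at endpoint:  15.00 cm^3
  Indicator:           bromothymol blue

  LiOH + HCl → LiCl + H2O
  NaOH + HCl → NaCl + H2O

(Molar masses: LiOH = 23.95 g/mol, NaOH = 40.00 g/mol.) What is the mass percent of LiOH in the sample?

53.64 %

n(HCl) = 0.01500 × 0.3265 = 4.897 × 10^-3 mol
Let x = n(LiOH), y = n(NaOH).
Titrant: 1x + 1y = 4.897 × 10^-3;  mass: 23.95x + 40.00y = 0.1441
Solving, x = 3.227 × 10^-3 mol, y = 1.670 × 10^-3 mol
mass of LiOH = 3.227 × 10^-3 × 23.95 = 0.07730 g
% LiOH = 0.07730 / 0.1441 × 100 = 53.64 %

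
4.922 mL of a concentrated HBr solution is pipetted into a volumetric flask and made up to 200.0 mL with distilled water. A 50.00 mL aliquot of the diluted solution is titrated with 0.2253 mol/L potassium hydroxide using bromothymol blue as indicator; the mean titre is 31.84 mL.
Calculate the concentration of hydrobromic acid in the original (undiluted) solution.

HBr + KOH → KBr + H2O
n(KOH) = 0.03184 × 0.2253 = 7.174 × 10^-3 mol
n(HBr) in the aliquot = 7.174 × 10^-3 mol (1:1 ratio)
[HBr]_dilute = 7.174 × 10^-3 / 0.05000 = 0.1435 mol/L
Dilution factor = 200.0 / 4.922 = 40.63
[HBr]_stock = 0.1435 × 40.63 = 5.830 mol/L

5.830 mol/L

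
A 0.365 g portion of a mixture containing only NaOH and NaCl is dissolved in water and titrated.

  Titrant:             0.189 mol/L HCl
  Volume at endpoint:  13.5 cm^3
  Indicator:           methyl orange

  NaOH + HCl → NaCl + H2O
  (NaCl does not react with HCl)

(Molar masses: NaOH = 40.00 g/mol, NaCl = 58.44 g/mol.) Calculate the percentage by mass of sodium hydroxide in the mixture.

n(HCl) = 0.0135 × 0.189 = 2.55 × 10^-3 mol
Let x = n(NaOH), y = n(NaCl).
Titrant: 1x = 2.55 × 10^-3;  mass: 40.00x + 58.44y = 0.365
Solving, x = 2.55 × 10^-3 mol, y = 4.50 × 10^-3 mol
mass of NaOH = 2.55 × 10^-3 × 40.00 = 0.102 g
% NaOH = 0.102 / 0.365 × 100 = 28.0 %

28.0 %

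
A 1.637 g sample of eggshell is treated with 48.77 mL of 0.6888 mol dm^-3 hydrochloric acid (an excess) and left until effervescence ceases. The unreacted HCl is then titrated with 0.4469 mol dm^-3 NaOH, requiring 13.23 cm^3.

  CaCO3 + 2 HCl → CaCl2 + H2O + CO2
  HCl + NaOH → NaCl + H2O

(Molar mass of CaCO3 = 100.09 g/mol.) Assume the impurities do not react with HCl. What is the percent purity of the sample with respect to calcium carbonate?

84.62 %

n(HCl) added = 0.04877 × 0.6888 = 0.03359 mol
n(NaOH) used in back-titration = 0.01323 × 0.4469 = 5.912 × 10^-3 mol
n(HCl) left over = 5.912 × 10^-3 mol (1:1 ratio)
n(HCl) consumed by analyte = 0.03359 − 5.912 × 10^-3 = 0.02768 mol
From the 1:2 ratio, n(CaCO3) = 1/2 × 0.02768 = 0.01384 mol
mass of CaCO3 = 0.01384 × 100.09 = 1.385 g
% CaCO3 = 1.385 / 1.637 × 100 = 84.62 %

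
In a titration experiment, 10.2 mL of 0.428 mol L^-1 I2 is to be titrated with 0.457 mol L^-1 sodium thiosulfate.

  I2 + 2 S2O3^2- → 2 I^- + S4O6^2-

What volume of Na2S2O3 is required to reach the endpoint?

19.1 mL

n(I2) = 0.0102 L × 0.428 mol/L = 4.37 × 10^-3 mol
From the 2:1 stoichiometry, n(Na2S2O3) = 2/1 × 4.37 × 10^-3 = 8.73 × 10^-3 mol
V(Na2S2O3) = 8.73 × 10^-3 mol / 0.457 mol/L = 0.0191 L = 19.1 mL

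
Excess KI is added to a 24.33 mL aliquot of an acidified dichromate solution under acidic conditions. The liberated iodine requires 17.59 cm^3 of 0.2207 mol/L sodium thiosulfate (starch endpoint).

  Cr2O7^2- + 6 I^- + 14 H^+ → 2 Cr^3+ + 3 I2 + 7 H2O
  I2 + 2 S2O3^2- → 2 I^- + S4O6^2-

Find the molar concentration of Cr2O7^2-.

n(S2O3^2-) = 0.01759 × 0.2207 = 3.882 × 10^-3 mol
n(I2) = n(S2O3^2-)/2 = 1.941 × 10^-3 mol
From the 1:3 ratio, n(Cr2O7^2-) in the aliquot = 1/3 × 1.941 × 10^-3 = 6.470 × 10^-4 mol
[Cr2O7^2-] = 6.470 × 10^-4 / 0.02433 = 0.02659 mol/L

0.02659 mol/L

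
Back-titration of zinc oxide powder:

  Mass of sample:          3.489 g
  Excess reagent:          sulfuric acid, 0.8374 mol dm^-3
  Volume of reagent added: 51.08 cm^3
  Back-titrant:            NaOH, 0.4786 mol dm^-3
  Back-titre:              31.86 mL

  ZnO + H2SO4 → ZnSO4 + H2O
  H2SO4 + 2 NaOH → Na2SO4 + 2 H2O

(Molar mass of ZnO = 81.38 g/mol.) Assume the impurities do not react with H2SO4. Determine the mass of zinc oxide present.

n(H2SO4) added = 0.05108 × 0.8374 = 0.04277 mol
n(NaOH) used in back-titration = 0.03186 × 0.4786 = 0.01525 mol
From the 1:2 ratio, n(H2SO4) left over = 1/2 × 0.01525 = 7.624 × 10^-3 mol
n(H2SO4) consumed by analyte = 0.04277 − 7.624 × 10^-3 = 0.03515 mol
n(ZnO) = 0.03515 mol (1:1 ratio)
mass of ZnO = 0.03515 × 81.38 = 2.861 g

2.861 g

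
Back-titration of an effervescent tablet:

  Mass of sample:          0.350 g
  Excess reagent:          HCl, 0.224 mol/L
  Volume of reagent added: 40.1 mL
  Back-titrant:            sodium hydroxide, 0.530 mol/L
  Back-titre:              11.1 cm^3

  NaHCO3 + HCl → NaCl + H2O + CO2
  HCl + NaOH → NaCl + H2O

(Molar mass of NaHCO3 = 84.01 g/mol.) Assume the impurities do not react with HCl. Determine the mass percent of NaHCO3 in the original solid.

n(HCl) added = 0.0401 × 0.224 = 8.98 × 10^-3 mol
n(NaOH) used in back-titration = 0.0111 × 0.530 = 5.88 × 10^-3 mol
n(HCl) left over = 5.88 × 10^-3 mol (1:1 ratio)
n(HCl) consumed by analyte = 8.98 × 10^-3 − 5.88 × 10^-3 = 3.10 × 10^-3 mol
n(NaHCO3) = 3.10 × 10^-3 mol (1:1 ratio)
mass of NaHCO3 = 3.10 × 10^-3 × 84.01 = 0.260 g
% NaHCO3 = 0.260 / 0.350 × 100 = 74.4 %

74.4 %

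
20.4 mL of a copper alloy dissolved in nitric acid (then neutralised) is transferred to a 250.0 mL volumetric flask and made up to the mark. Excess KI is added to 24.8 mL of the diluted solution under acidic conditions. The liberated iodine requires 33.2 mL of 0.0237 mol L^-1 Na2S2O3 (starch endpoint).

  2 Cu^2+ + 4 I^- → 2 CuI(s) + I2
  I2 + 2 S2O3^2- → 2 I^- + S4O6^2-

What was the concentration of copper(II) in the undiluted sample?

n(S2O3^2-) = 0.0332 × 0.0237 = 7.87 × 10^-4 mol
n(I2) = n(S2O3^2-)/2 = 3.93 × 10^-4 mol
From the 2:1 ratio, n(Cu2+) in the aliquot = 2/1 × 3.93 × 10^-4 = 7.87 × 10^-4 mol
[Cu2+]_dilute = 7.87 × 10^-4 / 0.0248 = 0.0317 mol/L
[Cu2+]_original = 0.0317 × 250.0/20.4 = 0.389 mol/L

0.389 mol/L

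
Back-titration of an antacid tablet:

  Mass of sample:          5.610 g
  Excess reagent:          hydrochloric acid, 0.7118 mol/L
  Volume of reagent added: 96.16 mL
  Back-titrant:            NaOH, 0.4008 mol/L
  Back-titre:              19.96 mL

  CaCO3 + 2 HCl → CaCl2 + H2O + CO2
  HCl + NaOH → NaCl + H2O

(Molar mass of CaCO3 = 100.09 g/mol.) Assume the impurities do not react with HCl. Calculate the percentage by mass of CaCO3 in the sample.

n(HCl) added = 0.09616 × 0.7118 = 0.06845 mol
n(NaOH) used in back-titration = 0.01996 × 0.4008 = 8.000 × 10^-3 mol
n(HCl) left over = 8.000 × 10^-3 mol (1:1 ratio)
n(HCl) consumed by analyte = 0.06845 − 8.000 × 10^-3 = 0.06045 mol
From the 1:2 ratio, n(CaCO3) = 1/2 × 0.06045 = 0.03022 mol
mass of CaCO3 = 0.03022 × 100.09 = 3.025 g
% CaCO3 = 3.025 / 5.610 × 100 = 53.92 %

53.92 %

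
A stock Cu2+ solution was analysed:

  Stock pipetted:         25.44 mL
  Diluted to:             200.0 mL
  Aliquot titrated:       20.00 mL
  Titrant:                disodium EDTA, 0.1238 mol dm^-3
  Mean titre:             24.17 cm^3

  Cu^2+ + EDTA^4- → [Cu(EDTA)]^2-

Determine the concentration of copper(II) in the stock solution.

1.176 mol/L

n(EDTA) = 0.02417 × 0.1238 = 2.992 × 10^-3 mol
n(Cu2+) in the aliquot = 2.992 × 10^-3 mol (1:1 ratio)
[Cu2+]_dilute = 2.992 × 10^-3 / 0.02000 = 0.1496 mol/L
Dilution factor = 200.0 / 25.44 = 7.862
[Cu2+]_stock = 0.1496 × 7.862 = 1.176 mol/L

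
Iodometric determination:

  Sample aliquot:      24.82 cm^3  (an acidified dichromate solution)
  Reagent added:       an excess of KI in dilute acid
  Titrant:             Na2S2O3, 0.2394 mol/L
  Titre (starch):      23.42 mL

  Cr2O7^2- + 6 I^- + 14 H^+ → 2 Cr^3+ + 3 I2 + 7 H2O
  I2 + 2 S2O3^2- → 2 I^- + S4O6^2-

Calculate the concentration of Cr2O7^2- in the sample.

0.03765 mol/L

n(S2O3^2-) = 0.02342 × 0.2394 = 5.607 × 10^-3 mol
n(I2) = n(S2O3^2-)/2 = 2.803 × 10^-3 mol
From the 1:3 ratio, n(Cr2O7^2-) in the aliquot = 1/3 × 2.803 × 10^-3 = 9.345 × 10^-4 mol
[Cr2O7^2-] = 9.345 × 10^-4 / 0.02482 = 0.03765 mol/L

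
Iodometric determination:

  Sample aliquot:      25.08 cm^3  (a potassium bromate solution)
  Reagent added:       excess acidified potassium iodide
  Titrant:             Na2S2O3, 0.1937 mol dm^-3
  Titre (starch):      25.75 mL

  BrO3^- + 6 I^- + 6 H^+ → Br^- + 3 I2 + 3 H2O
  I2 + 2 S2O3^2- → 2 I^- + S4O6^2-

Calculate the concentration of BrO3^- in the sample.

0.03315 mol/L

n(S2O3^2-) = 0.02575 × 0.1937 = 4.988 × 10^-3 mol
n(I2) = n(S2O3^2-)/2 = 2.494 × 10^-3 mol
From the 1:3 ratio, n(BrO3^-) in the aliquot = 1/3 × 2.494 × 10^-3 = 8.313 × 10^-4 mol
[BrO3^-] = 8.313 × 10^-4 / 0.02508 = 0.03315 mol/L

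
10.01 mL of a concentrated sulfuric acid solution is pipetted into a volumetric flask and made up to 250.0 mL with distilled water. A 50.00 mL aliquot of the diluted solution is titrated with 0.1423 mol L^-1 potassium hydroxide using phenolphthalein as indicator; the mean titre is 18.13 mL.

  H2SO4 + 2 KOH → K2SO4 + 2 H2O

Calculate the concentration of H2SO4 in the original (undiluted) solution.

0.6443 mol/L

n(KOH) = 0.01813 × 0.1423 = 2.580 × 10^-3 mol
From the 1:2 ratio, n(H2SO4) in the aliquot = 1/2 × 2.580 × 10^-3 = 1.290 × 10^-3 mol
[H2SO4]_dilute = 1.290 × 10^-3 / 0.05000 = 0.02580 mol/L
Dilution factor = 250.0 / 10.01 = 24.98
[H2SO4]_stock = 0.02580 × 24.98 = 0.6443 mol/L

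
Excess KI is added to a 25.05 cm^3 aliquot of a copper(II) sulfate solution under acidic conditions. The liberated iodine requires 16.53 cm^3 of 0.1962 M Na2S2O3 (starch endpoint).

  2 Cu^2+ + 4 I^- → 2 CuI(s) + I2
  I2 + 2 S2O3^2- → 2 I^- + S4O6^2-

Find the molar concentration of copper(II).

n(S2O3^2-) = 0.01653 × 0.1962 = 3.243 × 10^-3 mol
n(I2) = n(S2O3^2-)/2 = 1.622 × 10^-3 mol
From the 2:1 ratio, n(Cu2+) in the aliquot = 2/1 × 1.622 × 10^-3 = 3.243 × 10^-3 mol
[Cu2+] = 3.243 × 10^-3 / 0.02505 = 0.1295 mol/L

0.1295 M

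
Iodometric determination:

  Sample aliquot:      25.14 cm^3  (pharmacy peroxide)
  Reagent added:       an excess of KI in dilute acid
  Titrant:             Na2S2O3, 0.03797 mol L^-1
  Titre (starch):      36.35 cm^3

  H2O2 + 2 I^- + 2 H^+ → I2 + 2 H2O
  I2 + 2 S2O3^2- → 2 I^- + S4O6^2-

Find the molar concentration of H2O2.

n(S2O3^2-) = 0.03635 × 0.03797 = 1.380 × 10^-3 mol
n(I2) = n(S2O3^2-)/2 = 6.901 × 10^-4 mol
n(H2O2) in the aliquot = 6.901 × 10^-4 mol (1:1 ratio)
[H2O2] = 6.901 × 10^-4 / 0.02514 = 0.02745 mol/L

0.02745 mol/L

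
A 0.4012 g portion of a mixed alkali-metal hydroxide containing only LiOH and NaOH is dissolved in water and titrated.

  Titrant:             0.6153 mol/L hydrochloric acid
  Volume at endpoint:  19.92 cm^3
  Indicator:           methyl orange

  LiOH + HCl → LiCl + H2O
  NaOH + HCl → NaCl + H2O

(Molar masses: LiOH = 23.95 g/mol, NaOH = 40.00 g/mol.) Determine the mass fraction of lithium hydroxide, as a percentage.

33.13 %

n(HCl) = 0.01992 × 0.6153 = 0.01226 mol
Let x = n(LiOH), y = n(NaOH).
Titrant: 1x + 1y = 0.01226;  mass: 23.95x + 40.00y = 0.4012
Solving, x = 5.550 × 10^-3 mol, y = 6.707 × 10^-3 mol
mass of LiOH = 5.550 × 10^-3 × 23.95 = 0.1329 g
% LiOH = 0.1329 / 0.4012 × 100 = 33.13 %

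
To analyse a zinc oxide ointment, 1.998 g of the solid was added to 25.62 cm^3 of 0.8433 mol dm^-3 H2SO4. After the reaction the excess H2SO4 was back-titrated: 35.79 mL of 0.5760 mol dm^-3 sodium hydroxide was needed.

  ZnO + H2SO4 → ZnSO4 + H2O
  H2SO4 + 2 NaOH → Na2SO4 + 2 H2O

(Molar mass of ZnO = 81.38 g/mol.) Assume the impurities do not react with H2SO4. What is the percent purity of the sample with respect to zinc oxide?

46.02 %

n(H2SO4) added = 0.02562 × 0.8433 = 0.02161 mol
n(NaOH) used in back-titration = 0.03579 × 0.5760 = 0.02062 mol
From the 1:2 ratio, n(H2SO4) left over = 1/2 × 0.02062 = 0.01031 mol
n(H2SO4) consumed by analyte = 0.02161 − 0.01031 = 0.01130 mol
n(ZnO) = 0.01130 mol (1:1 ratio)
mass of ZnO = 0.01130 × 81.38 = 0.9194 g
% ZnO = 0.9194 / 1.998 × 100 = 46.02 %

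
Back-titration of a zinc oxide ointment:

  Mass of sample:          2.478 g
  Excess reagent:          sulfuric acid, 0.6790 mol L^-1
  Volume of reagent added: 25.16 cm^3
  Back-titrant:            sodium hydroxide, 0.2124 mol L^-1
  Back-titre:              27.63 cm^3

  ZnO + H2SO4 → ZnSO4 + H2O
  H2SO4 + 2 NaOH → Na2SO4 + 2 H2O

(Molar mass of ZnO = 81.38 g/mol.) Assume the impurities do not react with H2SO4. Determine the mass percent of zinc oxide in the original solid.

n(H2SO4) added = 0.02516 × 0.6790 = 0.01708 mol
n(NaOH) used in back-titration = 0.02763 × 0.2124 = 5.869 × 10^-3 mol
From the 1:2 ratio, n(H2SO4) left over = 1/2 × 5.869 × 10^-3 = 2.934 × 10^-3 mol
n(H2SO4) consumed by analyte = 0.01708 − 2.934 × 10^-3 = 0.01415 mol
n(ZnO) = 0.01415 mol (1:1 ratio)
mass of ZnO = 0.01415 × 81.38 = 1.151 g
% ZnO = 1.151 / 2.478 × 100 = 46.47 %

46.47 %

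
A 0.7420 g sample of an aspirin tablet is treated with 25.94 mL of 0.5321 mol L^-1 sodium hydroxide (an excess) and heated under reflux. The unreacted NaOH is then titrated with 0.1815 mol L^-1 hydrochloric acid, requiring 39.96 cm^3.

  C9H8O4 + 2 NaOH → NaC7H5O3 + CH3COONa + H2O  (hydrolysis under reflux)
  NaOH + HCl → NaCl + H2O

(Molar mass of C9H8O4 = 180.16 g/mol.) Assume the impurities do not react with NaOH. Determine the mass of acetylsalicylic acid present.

0.5900 g

n(NaOH) added = 0.02594 × 0.5321 = 0.01380 mol
n(HCl) used in back-titration = 0.03996 × 0.1815 = 7.253 × 10^-3 mol
n(NaOH) left over = 7.253 × 10^-3 mol (1:1 ratio)
n(NaOH) consumed by analyte = 0.01380 − 7.253 × 10^-3 = 6.550 × 10^-3 mol
From the 1:2 ratio, n(C9H8O4) = 1/2 × 6.550 × 10^-3 = 3.275 × 10^-3 mol
mass of C9H8O4 = 3.275 × 10^-3 × 180.16 = 0.5900 g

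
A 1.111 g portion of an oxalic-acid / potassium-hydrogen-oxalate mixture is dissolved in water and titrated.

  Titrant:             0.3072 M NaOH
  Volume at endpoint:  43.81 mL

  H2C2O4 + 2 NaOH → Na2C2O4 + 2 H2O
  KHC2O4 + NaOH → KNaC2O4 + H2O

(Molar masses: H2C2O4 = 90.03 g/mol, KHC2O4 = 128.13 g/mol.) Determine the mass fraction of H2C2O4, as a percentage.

29.90 %

n(NaOH) = 0.04381 × 0.3072 = 0.01346 mol
Let x = n(H2C2O4), y = n(KHC2O4).
Titrant: 2x + 1y = 0.01346;  mass: 90.03x + 128.13y = 1.111
Solving, x = 3.690 × 10^-3 mol, y = 6.078 × 10^-3 mol
mass of H2C2O4 = 3.690 × 10^-3 × 90.03 = 0.3322 g
% H2C2O4 = 0.3322 / 1.111 × 100 = 29.90 %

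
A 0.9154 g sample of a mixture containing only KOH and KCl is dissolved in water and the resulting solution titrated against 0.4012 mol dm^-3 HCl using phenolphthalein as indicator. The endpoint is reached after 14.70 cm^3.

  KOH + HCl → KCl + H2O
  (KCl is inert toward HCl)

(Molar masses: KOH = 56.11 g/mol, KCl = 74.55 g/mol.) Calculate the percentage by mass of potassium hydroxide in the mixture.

36.15 %

n(HCl) = 0.01470 × 0.4012 = 5.898 × 10^-3 mol
Let x = n(KOH), y = n(KCl).
Titrant: 1x = 5.898 × 10^-3;  mass: 56.11x + 74.55y = 0.9154
Solving, x = 5.898 × 10^-3 mol, y = 7.840 × 10^-3 mol
mass of KOH = 5.898 × 10^-3 × 56.11 = 0.3309 g
% KOH = 0.3309 / 0.9154 × 100 = 36.15 %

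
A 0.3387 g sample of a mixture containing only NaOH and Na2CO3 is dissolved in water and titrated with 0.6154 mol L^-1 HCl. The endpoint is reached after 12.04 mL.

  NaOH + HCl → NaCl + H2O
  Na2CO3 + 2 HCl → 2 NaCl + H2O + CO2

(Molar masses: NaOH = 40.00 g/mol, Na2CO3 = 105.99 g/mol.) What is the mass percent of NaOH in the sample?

n(HCl) = 0.01204 × 0.6154 = 7.409 × 10^-3 mol
Let x = n(NaOH), y = n(Na2CO3).
Titrant: 1x + 2y = 7.409 × 10^-3;  mass: 40.00x + 105.99y = 0.3387
Solving, x = 4.153 × 10^-3 mol, y = 1.628 × 10^-3 mol
mass of NaOH = 4.153 × 10^-3 × 40.00 = 0.1661 g
% NaOH = 0.1661 / 0.3387 × 100 = 49.04 %

49.04 %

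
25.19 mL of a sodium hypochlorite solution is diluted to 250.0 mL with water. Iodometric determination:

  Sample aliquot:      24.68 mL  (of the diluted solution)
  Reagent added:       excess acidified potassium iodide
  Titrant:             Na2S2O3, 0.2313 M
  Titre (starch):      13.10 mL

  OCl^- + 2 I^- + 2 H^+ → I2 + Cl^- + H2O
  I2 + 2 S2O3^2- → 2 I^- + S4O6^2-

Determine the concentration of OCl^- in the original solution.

0.6092 M

n(S2O3^2-) = 0.01310 × 0.2313 = 3.030 × 10^-3 mol
n(I2) = n(S2O3^2-)/2 = 1.515 × 10^-3 mol
n(OCl^-) in the aliquot = 1.515 × 10^-3 mol (1:1 ratio)
[OCl^-]_dilute = 1.515 × 10^-3 / 0.02468 = 0.06139 mol/L
[OCl^-]_original = 0.06139 × 250.0/25.19 = 0.6092 mol/L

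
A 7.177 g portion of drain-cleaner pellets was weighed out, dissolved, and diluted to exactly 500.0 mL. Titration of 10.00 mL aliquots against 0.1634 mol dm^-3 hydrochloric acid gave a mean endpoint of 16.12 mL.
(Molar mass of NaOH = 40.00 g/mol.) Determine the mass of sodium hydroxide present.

NaOH + HCl → NaCl + H2O
n(HCl) per titration = 0.01612 × 0.1634 = 2.634 × 10^-3 mol
n(NaOH) in each aliquot = 2.634 × 10^-3 mol (1:1 ratio)
n(NaOH) in the whole flask = 2.634 × 10^-3 × 500.0/10.00 = 0.1317 mol
mass of NaOH = 0.1317 × 40.00 = 5.268 g

5.268 g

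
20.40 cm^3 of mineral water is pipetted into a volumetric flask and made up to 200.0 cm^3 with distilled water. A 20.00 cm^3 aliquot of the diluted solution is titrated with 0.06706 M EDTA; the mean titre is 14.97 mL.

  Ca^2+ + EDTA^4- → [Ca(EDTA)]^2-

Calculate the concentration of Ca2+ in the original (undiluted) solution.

n(EDTA) = 0.01497 × 0.06706 = 1.004 × 10^-3 mol
n(Ca2+) in the aliquot = 1.004 × 10^-3 mol (1:1 ratio)
[Ca2+]_dilute = 1.004 × 10^-3 / 0.02000 = 0.05019 mol/L
Dilution factor = 200.0 / 20.40 = 9.804
[Ca2+]_stock = 0.05019 × 9.804 = 0.4921 mol/L

0.4921 M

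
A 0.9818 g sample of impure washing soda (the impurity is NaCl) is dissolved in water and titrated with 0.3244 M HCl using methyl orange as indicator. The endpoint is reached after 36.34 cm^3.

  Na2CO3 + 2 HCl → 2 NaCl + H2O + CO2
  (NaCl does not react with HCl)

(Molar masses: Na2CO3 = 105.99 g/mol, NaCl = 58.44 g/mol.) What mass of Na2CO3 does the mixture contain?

n(HCl) = 0.03634 × 0.3244 = 0.01179 mol
Let x = n(Na2CO3), y = n(NaCl).
Titrant: 2x = 0.01179;  mass: 105.99x + 58.44y = 0.9818
Solving, x = 5.894 × 10^-3 mol, y = 6.110 × 10^-3 mol
mass of Na2CO3 = 5.894 × 10^-3 × 105.99 = 0.6247 g

0.6247 g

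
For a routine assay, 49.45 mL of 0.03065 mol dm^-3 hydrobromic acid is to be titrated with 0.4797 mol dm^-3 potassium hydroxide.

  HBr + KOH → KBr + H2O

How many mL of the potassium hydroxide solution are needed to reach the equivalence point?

n(HBr) = 0.04945 L × 0.03065 mol/L = 1.516 × 10^-3 mol
n(KOH) = 1.516 × 10^-3 mol (1:1 stoichiometry)
V(KOH) = 1.516 × 10^-3 mol / 0.4797 mol/L = 0.003160 L = 3.160 mL

3.160 mL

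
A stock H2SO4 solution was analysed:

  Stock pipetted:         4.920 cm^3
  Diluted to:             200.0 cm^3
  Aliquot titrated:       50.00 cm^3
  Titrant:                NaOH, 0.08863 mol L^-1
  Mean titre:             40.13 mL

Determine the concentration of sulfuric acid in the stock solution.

1.446 mol/L

H2SO4 + 2 NaOH → Na2SO4 + 2 H2O
n(NaOH) = 0.04013 × 0.08863 = 3.557 × 10^-3 mol
From the 1:2 ratio, n(H2SO4) in the aliquot = 1/2 × 3.557 × 10^-3 = 1.778 × 10^-3 mol
[H2SO4]_dilute = 1.778 × 10^-3 / 0.05000 = 0.03557 mol/L
Dilution factor = 200.0 / 4.920 = 40.65
[H2SO4]_stock = 0.03557 × 40.65 = 1.446 mol/L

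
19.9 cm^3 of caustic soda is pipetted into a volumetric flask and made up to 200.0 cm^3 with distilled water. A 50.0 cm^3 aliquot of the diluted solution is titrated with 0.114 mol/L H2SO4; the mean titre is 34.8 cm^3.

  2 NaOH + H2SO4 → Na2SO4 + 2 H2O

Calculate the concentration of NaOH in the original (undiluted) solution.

1.59 mol/L

n(H2SO4) = 0.0348 × 0.114 = 3.97 × 10^-3 mol
From the 2:1 ratio, n(NaOH) in the aliquot = 2/1 × 3.97 × 10^-3 = 7.93 × 10^-3 mol
[NaOH]_dilute = 7.93 × 10^-3 / 0.0500 = 0.159 mol/L
Dilution factor = 200.0 / 19.9 = 10.05
[NaOH]_stock = 0.159 × 10.05 = 1.59 mol/L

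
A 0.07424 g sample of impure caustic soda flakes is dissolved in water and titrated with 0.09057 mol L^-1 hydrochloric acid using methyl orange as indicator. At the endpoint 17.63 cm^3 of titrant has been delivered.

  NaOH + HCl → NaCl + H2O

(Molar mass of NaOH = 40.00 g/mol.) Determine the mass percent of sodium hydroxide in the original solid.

86.03 %

n(HCl) = 0.01763 L × 0.09057 mol/L = 1.597 × 10^-3 mol
n(NaOH) = 1.597 × 10^-3 mol (1:1 ratio)
mass of NaOH = 1.597 × 10^-3 × 40.00 g/mol = 0.06387 g
% NaOH = 0.06387 / 0.07424 × 100 = 86.03 %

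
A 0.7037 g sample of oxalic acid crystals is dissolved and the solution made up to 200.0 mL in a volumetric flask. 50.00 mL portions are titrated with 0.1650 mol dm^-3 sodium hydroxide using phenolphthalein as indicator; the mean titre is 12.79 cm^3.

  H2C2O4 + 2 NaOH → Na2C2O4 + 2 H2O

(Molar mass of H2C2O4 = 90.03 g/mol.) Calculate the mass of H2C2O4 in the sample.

n(NaOH) per titration = 0.01279 × 0.1650 = 2.110 × 10^-3 mol
From the 1:2 ratio, n(H2C2O4) in each aliquot = 1/2 × 2.110 × 10^-3 = 1.055 × 10^-3 mol
n(H2C2O4) in the whole flask = 1.055 × 10^-3 × 200.0/50.00 = 4.221 × 10^-3 mol
mass of H2C2O4 = 4.221 × 10^-3 × 90.03 = 0.3800 g

0.3800 g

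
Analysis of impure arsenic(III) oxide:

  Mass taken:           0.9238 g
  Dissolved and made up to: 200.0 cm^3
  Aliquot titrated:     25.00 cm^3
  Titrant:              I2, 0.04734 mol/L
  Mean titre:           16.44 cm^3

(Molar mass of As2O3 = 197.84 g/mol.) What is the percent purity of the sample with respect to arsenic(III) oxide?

As2O3 + 2 I2 + 2 H2O → As2O5 + 4 HI
n(I2) per titration = 0.01644 × 0.04734 = 7.783 × 10^-4 mol
From the 1:2 ratio, n(As2O3) in each aliquot = 1/2 × 7.783 × 10^-4 = 3.891 × 10^-4 mol
n(As2O3) in the whole flask = 3.891 × 10^-4 × 200.0/25.00 = 3.113 × 10^-3 mol
mass of As2O3 = 3.113 × 10^-3 × 197.84 = 0.6159 g
% As2O3 = 0.6159 / 0.9238 × 100 = 66.67 %

66.67 %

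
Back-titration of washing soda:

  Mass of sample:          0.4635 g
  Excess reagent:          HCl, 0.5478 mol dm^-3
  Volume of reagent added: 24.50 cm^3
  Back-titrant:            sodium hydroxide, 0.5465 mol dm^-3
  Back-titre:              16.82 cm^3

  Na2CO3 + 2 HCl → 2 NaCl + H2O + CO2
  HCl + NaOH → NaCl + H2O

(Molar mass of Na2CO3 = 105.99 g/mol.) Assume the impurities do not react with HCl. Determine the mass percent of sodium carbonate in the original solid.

n(HCl) added = 0.02450 × 0.5478 = 0.01342 mol
n(NaOH) used in back-titration = 0.01682 × 0.5465 = 9.192 × 10^-3 mol
n(HCl) left over = 9.192 × 10^-3 mol (1:1 ratio)
n(HCl) consumed by analyte = 0.01342 − 9.192 × 10^-3 = 4.229 × 10^-3 mol
From the 1:2 ratio, n(Na2CO3) = 1/2 × 4.229 × 10^-3 = 2.114 × 10^-3 mol
mass of Na2CO3 = 2.114 × 10^-3 × 105.99 = 0.2241 g
% Na2CO3 = 0.2241 / 0.4635 × 100 = 48.35 %

48.35 %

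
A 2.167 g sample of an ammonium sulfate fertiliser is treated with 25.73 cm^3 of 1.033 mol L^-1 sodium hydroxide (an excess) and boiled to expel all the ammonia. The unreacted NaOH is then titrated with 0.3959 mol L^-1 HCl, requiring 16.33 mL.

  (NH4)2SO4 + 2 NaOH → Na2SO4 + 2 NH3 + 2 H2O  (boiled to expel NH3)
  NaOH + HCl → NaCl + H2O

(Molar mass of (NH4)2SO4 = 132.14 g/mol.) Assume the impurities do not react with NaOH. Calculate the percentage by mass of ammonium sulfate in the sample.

n(NaOH) added = 0.02573 × 1.033 = 0.02658 mol
n(HCl) used in back-titration = 0.01633 × 0.3959 = 6.465 × 10^-3 mol
n(NaOH) left over = 6.465 × 10^-3 mol (1:1 ratio)
n(NaOH) consumed by analyte = 0.02658 − 6.465 × 10^-3 = 0.02011 mol
From the 1:2 ratio, n((NH4)2SO4) = 1/2 × 0.02011 = 0.01006 mol
mass of (NH4)2SO4 = 0.01006 × 132.14 = 1.329 g
% (NH4)2SO4 = 1.329 / 2.167 × 100 = 61.33 %

61.33 %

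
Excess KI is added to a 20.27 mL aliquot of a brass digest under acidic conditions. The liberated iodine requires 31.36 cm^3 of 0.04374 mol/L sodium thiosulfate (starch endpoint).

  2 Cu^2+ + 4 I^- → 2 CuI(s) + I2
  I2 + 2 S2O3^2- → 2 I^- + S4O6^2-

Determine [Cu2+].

n(S2O3^2-) = 0.03136 × 0.04374 = 1.372 × 10^-3 mol
n(I2) = n(S2O3^2-)/2 = 6.858 × 10^-4 mol
From the 2:1 ratio, n(Cu2+) in the aliquot = 2/1 × 6.858 × 10^-4 = 1.372 × 10^-3 mol
[Cu2+] = 1.372 × 10^-3 / 0.02027 = 0.06767 mol/L

0.06767 mol/L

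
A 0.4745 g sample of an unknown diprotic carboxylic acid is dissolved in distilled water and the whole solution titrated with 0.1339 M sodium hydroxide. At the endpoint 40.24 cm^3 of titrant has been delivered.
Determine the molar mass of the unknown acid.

n(NaOH) = 0.04024 L × 0.1339 mol/L = 5.388 × 10^-3 mol
From the 1:2 ratio, n(H2A) = 1/2 × 5.388 × 10^-3 = 2.694 × 10^-3 mol
M = m / n = 0.4745 g / 2.694 × 10^-3 mol = 176.1 g/mol

176.1 g/mol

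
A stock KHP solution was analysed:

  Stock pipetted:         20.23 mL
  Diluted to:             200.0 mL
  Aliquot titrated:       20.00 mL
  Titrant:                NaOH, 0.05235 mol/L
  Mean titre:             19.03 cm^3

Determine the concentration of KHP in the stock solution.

KHC8H4O4 + NaOH → KNaC8H4O4 + H2O
n(NaOH) = 0.01903 × 0.05235 = 9.962 × 10^-4 mol
n(KHC8H4O4) in the aliquot = 9.962 × 10^-4 mol (1:1 ratio)
[KHC8H4O4]_dilute = 9.962 × 10^-4 / 0.02000 = 0.04981 mol/L
Dilution factor = 200.0 / 20.23 = 9.886
[KHC8H4O4]_stock = 0.04981 × 9.886 = 0.4924 mol/L

0.4924 mol/L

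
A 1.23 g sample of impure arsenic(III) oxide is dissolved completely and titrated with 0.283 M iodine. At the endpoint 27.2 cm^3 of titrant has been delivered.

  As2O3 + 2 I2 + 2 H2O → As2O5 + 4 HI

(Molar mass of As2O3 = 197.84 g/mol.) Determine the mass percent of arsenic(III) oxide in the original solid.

61.9 %

n(I2) = 0.0272 L × 0.283 mol/L = 7.70 × 10^-3 mol
From the 1:2 ratio, n(As2O3) = 1/2 × 7.70 × 10^-3 = 3.85 × 10^-3 mol
mass of As2O3 = 3.85 × 10^-3 × 197.84 g/mol = 0.761 g
% As2O3 = 0.761 / 1.23 × 100 = 61.9 %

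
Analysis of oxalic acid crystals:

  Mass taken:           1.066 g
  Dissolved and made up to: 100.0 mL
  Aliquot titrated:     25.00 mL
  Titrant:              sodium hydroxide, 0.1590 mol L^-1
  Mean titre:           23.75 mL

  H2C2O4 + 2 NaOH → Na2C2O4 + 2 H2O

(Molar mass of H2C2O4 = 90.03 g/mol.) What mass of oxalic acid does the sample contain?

n(NaOH) per titration = 0.02375 × 0.1590 = 3.776 × 10^-3 mol
From the 1:2 ratio, n(H2C2O4) in each aliquot = 1/2 × 3.776 × 10^-3 = 1.888 × 10^-3 mol
n(H2C2O4) in the whole flask = 1.888 × 10^-3 × 100.0/25.00 = 7.553 × 10^-3 mol
mass of H2C2O4 = 7.553 × 10^-3 × 90.03 = 0.6800 g

0.6800 g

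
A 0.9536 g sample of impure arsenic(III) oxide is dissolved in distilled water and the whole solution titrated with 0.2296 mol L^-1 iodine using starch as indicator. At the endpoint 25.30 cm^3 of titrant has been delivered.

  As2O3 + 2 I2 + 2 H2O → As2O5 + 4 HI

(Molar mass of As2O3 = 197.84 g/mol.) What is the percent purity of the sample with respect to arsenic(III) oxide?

60.26 %

n(I2) = 0.02530 L × 0.2296 mol/L = 5.809 × 10^-3 mol
From the 1:2 ratio, n(As2O3) = 1/2 × 5.809 × 10^-3 = 2.904 × 10^-3 mol
mass of As2O3 = 2.904 × 10^-3 × 197.84 g/mol = 0.5746 g
% As2O3 = 0.5746 / 0.9536 × 100 = 60.26 %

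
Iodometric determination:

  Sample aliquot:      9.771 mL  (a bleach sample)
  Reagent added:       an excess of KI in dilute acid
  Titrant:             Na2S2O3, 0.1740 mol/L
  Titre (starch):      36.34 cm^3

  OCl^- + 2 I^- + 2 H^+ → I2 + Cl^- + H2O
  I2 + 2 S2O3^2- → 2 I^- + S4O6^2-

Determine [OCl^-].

0.3236 mol/L

n(S2O3^2-) = 0.03634 × 0.1740 = 6.323 × 10^-3 mol
n(I2) = n(S2O3^2-)/2 = 3.162 × 10^-3 mol
n(OCl^-) in the aliquot = 3.162 × 10^-3 mol (1:1 ratio)
[OCl^-] = 3.162 × 10^-3 / 0.009771 = 0.3236 mol/L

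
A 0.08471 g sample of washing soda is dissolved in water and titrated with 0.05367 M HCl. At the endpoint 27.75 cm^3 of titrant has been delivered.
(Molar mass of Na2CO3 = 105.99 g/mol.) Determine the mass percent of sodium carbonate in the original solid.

Na2CO3 + 2 HCl → 2 NaCl + H2O + CO2
n(HCl) = 0.02775 L × 0.05367 mol/L = 1.489 × 10^-3 mol
From the 1:2 ratio, n(Na2CO3) = 1/2 × 1.489 × 10^-3 = 7.447 × 10^-4 mol
mass of Na2CO3 = 7.447 × 10^-4 × 105.99 g/mol = 0.07893 g
% Na2CO3 = 0.07893 / 0.08471 × 100 = 93.17 %

93.17 %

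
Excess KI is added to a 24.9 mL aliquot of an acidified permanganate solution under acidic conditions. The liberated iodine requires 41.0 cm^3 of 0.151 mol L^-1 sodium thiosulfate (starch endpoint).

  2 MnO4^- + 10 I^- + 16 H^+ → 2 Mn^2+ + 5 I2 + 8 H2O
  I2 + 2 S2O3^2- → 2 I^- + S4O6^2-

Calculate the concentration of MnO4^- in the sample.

0.0497 mol/L

n(S2O3^2-) = 0.0410 × 0.151 = 6.19 × 10^-3 mol
n(I2) = n(S2O3^2-)/2 = 3.10 × 10^-3 mol
From the 2:5 ratio, n(MnO4^-) in the aliquot = 2/5 × 3.10 × 10^-3 = 1.24 × 10^-3 mol
[MnO4^-] = 1.24 × 10^-3 / 0.0249 = 0.0497 mol/L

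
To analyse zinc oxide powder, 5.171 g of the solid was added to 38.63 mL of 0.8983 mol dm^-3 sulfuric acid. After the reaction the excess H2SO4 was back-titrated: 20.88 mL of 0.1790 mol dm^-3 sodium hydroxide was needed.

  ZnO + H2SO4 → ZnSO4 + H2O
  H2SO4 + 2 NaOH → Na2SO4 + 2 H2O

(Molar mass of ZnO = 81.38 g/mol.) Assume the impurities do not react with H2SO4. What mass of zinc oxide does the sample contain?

n(H2SO4) added = 0.03863 × 0.8983 = 0.03470 mol
n(NaOH) used in back-titration = 0.02088 × 0.1790 = 3.738 × 10^-3 mol
From the 1:2 ratio, n(H2SO4) left over = 1/2 × 3.738 × 10^-3 = 1.869 × 10^-3 mol
n(H2SO4) consumed by analyte = 0.03470 − 1.869 × 10^-3 = 0.03283 mol
n(ZnO) = 0.03283 mol (1:1 ratio)
mass of ZnO = 0.03283 × 81.38 = 2.672 g

2.672 g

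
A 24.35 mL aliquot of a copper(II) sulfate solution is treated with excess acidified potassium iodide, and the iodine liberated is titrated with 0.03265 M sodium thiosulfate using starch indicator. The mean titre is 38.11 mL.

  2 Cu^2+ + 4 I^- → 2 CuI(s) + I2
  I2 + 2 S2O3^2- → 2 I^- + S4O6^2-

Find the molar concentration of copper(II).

n(S2O3^2-) = 0.03811 × 0.03265 = 1.244 × 10^-3 mol
n(I2) = n(S2O3^2-)/2 = 6.221 × 10^-4 mol
From the 2:1 ratio, n(Cu2+) in the aliquot = 2/1 × 6.221 × 10^-4 = 1.244 × 10^-3 mol
[Cu2+] = 1.244 × 10^-3 / 0.02435 = 0.05110 mol/L

0.05110 M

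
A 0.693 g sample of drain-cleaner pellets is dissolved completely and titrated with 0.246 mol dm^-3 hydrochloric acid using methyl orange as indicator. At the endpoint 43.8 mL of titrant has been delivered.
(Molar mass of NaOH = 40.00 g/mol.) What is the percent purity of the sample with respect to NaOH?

62.2 %

NaOH + HCl → NaCl + H2O
n(HCl) = 0.0438 L × 0.246 mol/L = 0.0108 mol
n(NaOH) = 0.0108 mol (1:1 ratio)
mass of NaOH = 0.0108 × 40.00 g/mol = 0.431 g
% NaOH = 0.431 / 0.693 × 100 = 62.2 %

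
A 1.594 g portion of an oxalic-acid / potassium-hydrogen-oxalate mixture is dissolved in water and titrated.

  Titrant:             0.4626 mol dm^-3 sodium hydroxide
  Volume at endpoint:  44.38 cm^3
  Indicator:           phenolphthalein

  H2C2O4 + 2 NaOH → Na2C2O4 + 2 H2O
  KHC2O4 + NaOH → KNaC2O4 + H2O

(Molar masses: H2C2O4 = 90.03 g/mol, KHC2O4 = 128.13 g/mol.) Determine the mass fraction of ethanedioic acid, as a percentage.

35.22 %

n(NaOH) = 0.04438 × 0.4626 = 0.02053 mol
Let x = n(H2C2O4), y = n(KHC2O4).
Titrant: 2x + 1y = 0.02053;  mass: 90.03x + 128.13y = 1.594
Solving, x = 6.236 × 10^-3 mol, y = 8.059 × 10^-3 mol
mass of H2C2O4 = 6.236 × 10^-3 × 90.03 = 0.5614 g
% H2C2O4 = 0.5614 / 1.594 × 100 = 35.22 %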